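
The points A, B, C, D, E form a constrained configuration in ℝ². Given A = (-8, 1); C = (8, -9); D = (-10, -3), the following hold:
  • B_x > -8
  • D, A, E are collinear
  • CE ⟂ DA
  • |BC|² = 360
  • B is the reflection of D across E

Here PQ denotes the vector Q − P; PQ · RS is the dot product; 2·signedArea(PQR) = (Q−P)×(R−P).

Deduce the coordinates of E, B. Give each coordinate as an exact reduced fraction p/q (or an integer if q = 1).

B = (-38/5, 9/5)
E = (-44/5, -3/5)

1. E_x = -44/5  [D, A, E are collinear ∩ CE ⟂ DA]
2. E_y = -3/5  [D, A, E are collinear ∩ CE ⟂ DA]
   → E = (-44/5, -3/5)
3. B_x = -38/5  [B is the reflection of D across E]
4. B_y = 9/5  [B is the reflection of D across E]
   → B = (-38/5, 9/5)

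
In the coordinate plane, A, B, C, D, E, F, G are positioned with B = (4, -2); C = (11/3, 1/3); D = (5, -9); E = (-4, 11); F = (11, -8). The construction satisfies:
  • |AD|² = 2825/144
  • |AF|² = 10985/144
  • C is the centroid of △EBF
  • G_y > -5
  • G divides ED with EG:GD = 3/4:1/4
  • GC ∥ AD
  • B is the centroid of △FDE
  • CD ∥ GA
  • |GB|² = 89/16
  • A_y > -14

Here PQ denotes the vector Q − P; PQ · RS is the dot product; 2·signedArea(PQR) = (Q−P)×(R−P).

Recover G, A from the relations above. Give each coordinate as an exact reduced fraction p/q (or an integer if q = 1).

A = (49/12, -40/3)
G = (11/4, -4)

1. G_x = 11/4  [G divides ED with EG:GD = 3/4:1/4]
2. G_y = -4  [G divides ED with EG:GD = 3/4:1/4]
   → G = (11/4, -4)
3. A_x = 49/12  [GC ∥ AD ∩ CD ∥ GA]
4. A_y = -40/3  [GC ∥ AD ∩ CD ∥ GA]
   → A = (49/12, -40/3)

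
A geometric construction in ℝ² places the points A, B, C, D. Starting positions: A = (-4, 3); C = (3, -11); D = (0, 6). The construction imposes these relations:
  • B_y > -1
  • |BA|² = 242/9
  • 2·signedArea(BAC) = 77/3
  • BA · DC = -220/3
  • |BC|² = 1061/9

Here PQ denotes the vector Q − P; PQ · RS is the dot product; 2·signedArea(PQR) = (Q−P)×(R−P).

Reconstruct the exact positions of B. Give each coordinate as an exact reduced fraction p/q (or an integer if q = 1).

1. B_x = -1/3  [2·signedArea(BAC) = 77/3 ∩ BA · DC = -220/3]
2. B_y = -2/3  [2·signedArea(BAC) = 77/3 ∩ BA · DC = -220/3]
   → B = (-1/3, -2/3)

B = (-1/3, -2/3)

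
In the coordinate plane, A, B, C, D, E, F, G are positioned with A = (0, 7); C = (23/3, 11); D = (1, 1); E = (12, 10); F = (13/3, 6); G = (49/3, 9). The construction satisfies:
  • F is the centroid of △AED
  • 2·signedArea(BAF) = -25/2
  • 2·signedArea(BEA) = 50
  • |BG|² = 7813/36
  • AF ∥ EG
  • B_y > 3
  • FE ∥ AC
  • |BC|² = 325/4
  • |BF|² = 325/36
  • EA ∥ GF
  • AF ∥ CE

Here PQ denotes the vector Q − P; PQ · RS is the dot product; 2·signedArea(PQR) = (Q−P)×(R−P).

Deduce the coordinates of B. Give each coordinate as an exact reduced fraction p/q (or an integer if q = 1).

B = (8/3, 7/2)

1. B_x = 8/3  [2·signedArea(BAF) = -25/2 ∩ 2·signedArea(BEA) = 50]
2. B_y = 7/2  [2·signedArea(BAF) = -25/2 ∩ 2·signedArea(BEA) = 50]
   → B = (8/3, 7/2)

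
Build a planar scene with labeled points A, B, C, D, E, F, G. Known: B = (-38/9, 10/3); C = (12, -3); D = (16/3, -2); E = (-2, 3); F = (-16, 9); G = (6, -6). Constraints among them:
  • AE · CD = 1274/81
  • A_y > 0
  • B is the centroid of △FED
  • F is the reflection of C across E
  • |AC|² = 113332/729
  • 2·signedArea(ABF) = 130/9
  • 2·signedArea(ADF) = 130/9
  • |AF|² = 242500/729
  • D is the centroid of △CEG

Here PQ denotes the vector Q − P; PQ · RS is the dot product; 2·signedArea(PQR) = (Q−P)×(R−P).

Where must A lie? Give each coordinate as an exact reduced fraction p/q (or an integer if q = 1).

A = (-2/27, 1/9)

1. A_x = -2/27  [AE · CD = 1274/81 ∩ 2·signedArea(ADF) = 130/9]
2. A_y = 1/9  [AE · CD = 1274/81 ∩ 2·signedArea(ADF) = 130/9]
   → A = (-2/27, 1/9)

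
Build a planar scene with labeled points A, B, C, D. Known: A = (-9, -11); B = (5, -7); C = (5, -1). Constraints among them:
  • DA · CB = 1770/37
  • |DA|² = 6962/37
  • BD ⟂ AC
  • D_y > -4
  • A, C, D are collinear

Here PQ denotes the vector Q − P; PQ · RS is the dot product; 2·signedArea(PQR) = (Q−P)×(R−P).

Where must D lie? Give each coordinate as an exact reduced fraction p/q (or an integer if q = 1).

D = (80/37, -112/37)

1. D_x = 80/37  [A, C, D are collinear ∩ BD ⟂ AC]
2. D_y = -112/37  [A, C, D are collinear ∩ BD ⟂ AC]
   → D = (80/37, -112/37)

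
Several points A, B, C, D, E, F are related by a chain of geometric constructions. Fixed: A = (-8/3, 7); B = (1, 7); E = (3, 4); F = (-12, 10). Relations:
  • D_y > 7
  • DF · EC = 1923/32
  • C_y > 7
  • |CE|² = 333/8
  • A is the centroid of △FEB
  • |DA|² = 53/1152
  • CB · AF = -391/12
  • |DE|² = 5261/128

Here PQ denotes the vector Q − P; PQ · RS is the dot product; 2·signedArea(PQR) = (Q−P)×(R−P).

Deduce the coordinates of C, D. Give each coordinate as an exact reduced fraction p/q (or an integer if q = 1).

C = (-9/4, 31/4)
D = (-41/16, 115/16)

1. C_x = -9/4  [line 28/3·x + -3·y + 177/4 = 0 ∩ |CE|² = 333/8]
2. C_y = 31/4  [line 28/3·x + -3·y + 177/4 = 0 ∩ |CE|² = 333/8]
   → C = (-9/4, 31/4)
3. D_x = -41/16  [line 21/4·x + -15/4·y + 1293/32 = 0 ∩ |DA|² = 53/1152]
4. D_y = 115/16  [line 21/4·x + -15/4·y + 1293/32 = 0 ∩ |DA|² = 53/1152]
   → D = (-41/16, 115/16)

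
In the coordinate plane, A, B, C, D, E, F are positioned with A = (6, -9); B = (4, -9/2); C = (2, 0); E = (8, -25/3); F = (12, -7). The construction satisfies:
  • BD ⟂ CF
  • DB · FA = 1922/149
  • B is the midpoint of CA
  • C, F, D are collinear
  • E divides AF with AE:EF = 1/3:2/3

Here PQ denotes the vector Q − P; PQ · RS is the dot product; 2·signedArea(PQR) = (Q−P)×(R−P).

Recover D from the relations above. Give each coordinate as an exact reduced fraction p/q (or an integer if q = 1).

1. D_x = 813/149  [C, F, D are collinear ∩ BD ⟂ CF]
2. D_y = -721/298  [C, F, D are collinear ∩ BD ⟂ CF]
   → D = (813/149, -721/298)

D = (813/149, -721/298)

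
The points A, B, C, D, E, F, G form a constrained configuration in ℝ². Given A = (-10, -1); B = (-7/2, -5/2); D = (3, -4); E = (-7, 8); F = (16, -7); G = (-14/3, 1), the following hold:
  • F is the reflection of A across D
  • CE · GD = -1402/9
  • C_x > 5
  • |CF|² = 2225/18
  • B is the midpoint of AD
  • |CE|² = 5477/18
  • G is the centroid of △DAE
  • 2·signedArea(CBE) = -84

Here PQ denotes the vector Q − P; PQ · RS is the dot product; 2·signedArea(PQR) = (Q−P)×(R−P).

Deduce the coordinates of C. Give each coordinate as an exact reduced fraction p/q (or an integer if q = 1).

1. C_x = 31/6  [CE · GD = -1402/9 ∩ 2·signedArea(CBE) = -84]
2. C_y = -9/2  [CE · GD = -1402/9 ∩ 2·signedArea(CBE) = -84]
   → C = (31/6, -9/2)

C = (31/6, -9/2)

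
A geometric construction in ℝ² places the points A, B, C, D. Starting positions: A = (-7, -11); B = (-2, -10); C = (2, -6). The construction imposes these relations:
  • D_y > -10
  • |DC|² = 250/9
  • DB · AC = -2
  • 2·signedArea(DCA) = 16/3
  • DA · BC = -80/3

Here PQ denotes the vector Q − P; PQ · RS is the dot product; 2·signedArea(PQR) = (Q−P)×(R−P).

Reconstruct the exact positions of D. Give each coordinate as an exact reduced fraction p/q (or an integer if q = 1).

1. D_x = -7/3  [DA · BC = -80/3 ∩ DB · AC = -2]
2. D_y = -9  [DA · BC = -80/3 ∩ DB · AC = -2]
   → D = (-7/3, -9)

D = (-7/3, -9)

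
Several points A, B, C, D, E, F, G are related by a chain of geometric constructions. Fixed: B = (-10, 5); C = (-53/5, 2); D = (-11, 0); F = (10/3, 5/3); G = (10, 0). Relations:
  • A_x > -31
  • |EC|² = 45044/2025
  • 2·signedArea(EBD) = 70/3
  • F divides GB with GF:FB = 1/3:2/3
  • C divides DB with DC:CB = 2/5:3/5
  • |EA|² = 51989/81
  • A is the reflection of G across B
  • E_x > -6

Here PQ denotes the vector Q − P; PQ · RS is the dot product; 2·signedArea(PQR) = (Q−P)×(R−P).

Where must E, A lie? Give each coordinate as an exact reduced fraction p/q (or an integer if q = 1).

A = (-30, 10)
E = (-53/9, 20/9)

1. E_x = -53/9  [line 5·x + -1·y + 95/3 = 0 ∩ |EC|² = 45044/2025]
2. E_y = 20/9  [line 5·x + -1·y + 95/3 = 0 ∩ |EC|² = 45044/2025]
   → E = (-53/9, 20/9)
3. A_x = -30  [A is the reflection of G across B]
4. A_y = 10  [A is the reflection of G across B]
   → A = (-30, 10)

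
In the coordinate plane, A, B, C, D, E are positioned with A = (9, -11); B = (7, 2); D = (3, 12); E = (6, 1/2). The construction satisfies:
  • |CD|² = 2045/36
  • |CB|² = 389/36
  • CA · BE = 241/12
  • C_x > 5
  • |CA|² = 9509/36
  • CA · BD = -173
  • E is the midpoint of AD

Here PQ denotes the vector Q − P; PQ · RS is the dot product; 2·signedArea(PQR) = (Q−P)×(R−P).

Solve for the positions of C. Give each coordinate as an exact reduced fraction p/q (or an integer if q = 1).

C = (16/3, 29/6)

1. C_x = 16/3  [CA · BE = 241/12 ∩ CA · BD = -173]
2. C_y = 29/6  [CA · BE = 241/12 ∩ CA · BD = -173]
   → C = (16/3, 29/6)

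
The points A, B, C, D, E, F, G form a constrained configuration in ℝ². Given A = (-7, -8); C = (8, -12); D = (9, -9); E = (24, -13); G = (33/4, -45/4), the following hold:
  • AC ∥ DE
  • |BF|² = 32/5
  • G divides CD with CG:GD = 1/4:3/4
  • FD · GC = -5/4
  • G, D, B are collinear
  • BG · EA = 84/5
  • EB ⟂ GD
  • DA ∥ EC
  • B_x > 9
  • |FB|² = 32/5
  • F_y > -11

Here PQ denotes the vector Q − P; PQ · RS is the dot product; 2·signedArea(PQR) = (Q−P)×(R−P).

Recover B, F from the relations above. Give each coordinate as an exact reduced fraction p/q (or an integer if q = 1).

1. B_x = 93/10  [G, D, B are collinear ∩ EB ⟂ GD]
2. B_y = -81/10  [G, D, B are collinear ∩ EB ⟂ GD]
   → B = (93/10, -81/10)
3. F_x = 17/2  [line 1/4·x + 3/4·y + 23/4 = 0 ∩ |FB|² = 32/5]
4. F_y = -21/2  [line 1/4·x + 3/4·y + 23/4 = 0 ∩ |FB|² = 32/5]
   → F = (17/2, -21/2)

B = (93/10, -81/10)
F = (17/2, -21/2)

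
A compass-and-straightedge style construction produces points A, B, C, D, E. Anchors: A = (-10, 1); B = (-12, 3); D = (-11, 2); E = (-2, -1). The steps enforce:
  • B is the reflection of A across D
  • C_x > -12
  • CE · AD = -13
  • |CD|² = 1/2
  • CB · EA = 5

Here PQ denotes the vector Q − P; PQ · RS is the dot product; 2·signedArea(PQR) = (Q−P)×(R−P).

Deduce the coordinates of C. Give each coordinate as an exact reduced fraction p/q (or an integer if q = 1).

1. C_x = -23/2  [CB · EA = 5 ∩ CE · AD = -13]
2. C_y = 5/2  [CB · EA = 5 ∩ CE · AD = -13]
   → C = (-23/2, 5/2)

C = (-23/2, 5/2)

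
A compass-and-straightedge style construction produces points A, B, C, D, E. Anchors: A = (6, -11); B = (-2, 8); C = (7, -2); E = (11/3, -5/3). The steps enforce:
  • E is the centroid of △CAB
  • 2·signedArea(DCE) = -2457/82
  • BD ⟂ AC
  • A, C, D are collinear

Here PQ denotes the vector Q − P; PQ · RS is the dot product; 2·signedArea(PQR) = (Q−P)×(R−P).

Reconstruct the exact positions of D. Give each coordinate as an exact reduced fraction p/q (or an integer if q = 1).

D = (655/82, 565/82)

1. D_x = 655/82  [A, C, D are collinear ∩ BD ⟂ AC]
2. D_y = 565/82  [A, C, D are collinear ∩ BD ⟂ AC]
   → D = (655/82, 565/82)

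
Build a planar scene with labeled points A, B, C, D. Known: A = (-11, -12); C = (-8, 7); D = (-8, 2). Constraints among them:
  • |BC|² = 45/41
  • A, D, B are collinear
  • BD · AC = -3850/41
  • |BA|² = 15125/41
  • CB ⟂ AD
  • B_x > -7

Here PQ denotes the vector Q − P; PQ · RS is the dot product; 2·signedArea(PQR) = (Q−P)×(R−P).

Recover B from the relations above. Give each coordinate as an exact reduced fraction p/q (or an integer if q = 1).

B = (-286/41, 278/41)

1. B_x = -286/41  [A, D, B are collinear ∩ CB ⟂ AD]
2. B_y = 278/41  [A, D, B are collinear ∩ CB ⟂ AD]
   → B = (-286/41, 278/41)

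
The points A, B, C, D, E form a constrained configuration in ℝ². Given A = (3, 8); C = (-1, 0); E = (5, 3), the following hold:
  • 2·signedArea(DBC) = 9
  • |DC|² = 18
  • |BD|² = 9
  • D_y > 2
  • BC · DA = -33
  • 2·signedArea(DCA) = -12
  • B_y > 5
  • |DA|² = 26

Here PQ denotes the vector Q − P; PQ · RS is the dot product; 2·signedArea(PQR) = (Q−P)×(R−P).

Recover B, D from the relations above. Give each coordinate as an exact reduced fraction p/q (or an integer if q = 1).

B = (2, 6)
D = (2, 3)

1. D_x = 2  [line -8·x + 4·y + 4 = 0 ∩ |DC|² = 18]
2. D_y = 3  [line -8·x + 4·y + 4 = 0 ∩ |DC|² = 18]
   → D = (2, 3)
3. B_x = 2  [BC · DA = -33 ∩ 2·signedArea(DBC) = 9]
4. B_y = 6  [BC · DA = -33 ∩ 2·signedArea(DBC) = 9]
   → B = (2, 6)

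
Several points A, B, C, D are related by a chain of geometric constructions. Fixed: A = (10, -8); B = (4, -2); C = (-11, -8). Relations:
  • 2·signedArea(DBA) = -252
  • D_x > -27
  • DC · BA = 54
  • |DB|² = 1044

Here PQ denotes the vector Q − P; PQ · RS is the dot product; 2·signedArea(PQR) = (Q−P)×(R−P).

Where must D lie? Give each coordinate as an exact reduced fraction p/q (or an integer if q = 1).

D = (-26, -14)

1. D_x = -26  [2·signedArea(DBA) = -252 ∩ DC · BA = 54]
2. D_y = -14  [2·signedArea(DBA) = -252 ∩ DC · BA = 54]
   → D = (-26, -14)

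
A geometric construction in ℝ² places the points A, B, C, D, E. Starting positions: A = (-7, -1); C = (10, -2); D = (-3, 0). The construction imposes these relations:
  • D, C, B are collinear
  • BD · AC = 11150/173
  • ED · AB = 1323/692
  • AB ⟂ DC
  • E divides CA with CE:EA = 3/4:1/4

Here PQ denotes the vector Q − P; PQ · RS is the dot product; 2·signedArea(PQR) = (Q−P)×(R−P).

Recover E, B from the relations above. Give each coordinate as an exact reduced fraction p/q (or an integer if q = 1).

1. E_x = -11/4  [E divides CA with CE:EA = 3/4:1/4]
2. E_y = -5/4  [E divides CA with CE:EA = 3/4:1/4]
   → E = (-11/4, -5/4)
3. B_x = -1169/173  [D, C, B are collinear ∩ AB ⟂ DC]
4. B_y = 100/173  [D, C, B are collinear ∩ AB ⟂ DC]
   → B = (-1169/173, 100/173)

B = (-1169/173, 100/173)
E = (-11/4, -5/4)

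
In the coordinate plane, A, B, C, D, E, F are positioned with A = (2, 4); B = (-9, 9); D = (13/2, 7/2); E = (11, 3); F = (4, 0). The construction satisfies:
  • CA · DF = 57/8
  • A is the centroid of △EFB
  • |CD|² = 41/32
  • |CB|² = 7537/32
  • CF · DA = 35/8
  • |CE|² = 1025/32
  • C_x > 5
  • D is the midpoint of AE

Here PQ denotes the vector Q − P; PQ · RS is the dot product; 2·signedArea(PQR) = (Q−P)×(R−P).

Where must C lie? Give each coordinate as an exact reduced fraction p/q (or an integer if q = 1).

C = (43/8, 29/8)

1. C_x = 43/8  [CA · DF = 57/8 ∩ CF · DA = 35/8]
2. C_y = 29/8  [CA · DF = 57/8 ∩ CF · DA = 35/8]
   → C = (43/8, 29/8)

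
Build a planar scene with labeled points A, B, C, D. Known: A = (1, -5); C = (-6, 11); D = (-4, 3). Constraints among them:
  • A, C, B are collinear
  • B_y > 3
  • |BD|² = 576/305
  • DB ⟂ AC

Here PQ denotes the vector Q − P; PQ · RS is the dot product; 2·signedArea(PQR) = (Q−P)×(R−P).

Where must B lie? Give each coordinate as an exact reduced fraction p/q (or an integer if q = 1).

B = (-836/305, 1083/305)

1. B_x = -836/305  [A, C, B are collinear ∩ DB ⟂ AC]
2. B_y = 1083/305  [A, C, B are collinear ∩ DB ⟂ AC]
   → B = (-836/305, 1083/305)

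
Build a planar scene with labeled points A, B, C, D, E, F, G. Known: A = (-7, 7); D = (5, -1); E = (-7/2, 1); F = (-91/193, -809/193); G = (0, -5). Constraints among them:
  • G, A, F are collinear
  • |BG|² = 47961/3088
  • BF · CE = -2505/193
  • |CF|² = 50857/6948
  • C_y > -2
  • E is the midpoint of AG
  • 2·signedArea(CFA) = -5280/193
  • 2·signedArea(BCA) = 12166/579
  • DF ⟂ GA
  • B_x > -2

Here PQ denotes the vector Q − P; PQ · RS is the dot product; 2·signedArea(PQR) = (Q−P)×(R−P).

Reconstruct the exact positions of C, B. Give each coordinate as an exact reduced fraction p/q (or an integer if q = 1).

1. C_x = 1/2  [line -2160/193·x + -1260/193·y + -1020/193 = 0 ∩ |CF|² = 50857/6948]
2. C_y = -5/3  [line -2160/193·x + -1260/193·y + -1020/193 = 0 ∩ |CF|² = 50857/6948]
   → C = (1/2, -5/3)
3. B_x = -1533/772  [2·signedArea(BCA) = 12166/579 ∩ BF · CE = -2505/193]
4. B_y = -308/193  [2·signedArea(BCA) = 12166/579 ∩ BF · CE = -2505/193]
   → B = (-1533/772, -308/193)

B = (-1533/772, -308/193)
C = (1/2, -5/3)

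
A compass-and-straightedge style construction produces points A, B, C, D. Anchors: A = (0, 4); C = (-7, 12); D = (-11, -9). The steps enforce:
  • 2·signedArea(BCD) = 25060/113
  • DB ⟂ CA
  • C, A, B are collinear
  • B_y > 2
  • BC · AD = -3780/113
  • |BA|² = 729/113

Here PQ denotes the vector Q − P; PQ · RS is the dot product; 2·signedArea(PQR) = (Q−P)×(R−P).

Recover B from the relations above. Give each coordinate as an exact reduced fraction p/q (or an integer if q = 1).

1. B_x = 189/113  [C, A, B are collinear ∩ DB ⟂ CA]
2. B_y = 236/113  [C, A, B are collinear ∩ DB ⟂ CA]
   → B = (189/113, 236/113)

B = (189/113, 236/113)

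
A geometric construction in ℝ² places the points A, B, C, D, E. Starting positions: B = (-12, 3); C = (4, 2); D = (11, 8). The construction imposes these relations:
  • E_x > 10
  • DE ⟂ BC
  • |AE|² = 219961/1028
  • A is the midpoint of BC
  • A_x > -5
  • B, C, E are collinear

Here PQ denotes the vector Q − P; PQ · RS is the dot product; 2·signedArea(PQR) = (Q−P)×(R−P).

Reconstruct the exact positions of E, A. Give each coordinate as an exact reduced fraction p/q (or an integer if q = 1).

A = (-4, 5/2)
E = (2724/257, 408/257)

1. E_x = 2724/257  [B, C, E are collinear ∩ DE ⟂ BC]
2. E_y = 408/257  [B, C, E are collinear ∩ DE ⟂ BC]
   → E = (2724/257, 408/257)
3. A_x = -4  [A is the midpoint of BC]
4. A_y = 5/2  [A is the midpoint of BC]
   → A = (-4, 5/2)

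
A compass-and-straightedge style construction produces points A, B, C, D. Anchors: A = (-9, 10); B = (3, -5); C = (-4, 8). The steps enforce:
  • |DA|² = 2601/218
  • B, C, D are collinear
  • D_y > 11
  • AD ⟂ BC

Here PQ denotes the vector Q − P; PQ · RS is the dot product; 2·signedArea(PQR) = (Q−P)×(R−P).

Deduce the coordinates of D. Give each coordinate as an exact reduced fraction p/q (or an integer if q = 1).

1. D_x = -1299/218  [B, C, D are collinear ∩ AD ⟂ BC]
2. D_y = 2537/218  [B, C, D are collinear ∩ AD ⟂ BC]
   → D = (-1299/218, 2537/218)

D = (-1299/218, 2537/218)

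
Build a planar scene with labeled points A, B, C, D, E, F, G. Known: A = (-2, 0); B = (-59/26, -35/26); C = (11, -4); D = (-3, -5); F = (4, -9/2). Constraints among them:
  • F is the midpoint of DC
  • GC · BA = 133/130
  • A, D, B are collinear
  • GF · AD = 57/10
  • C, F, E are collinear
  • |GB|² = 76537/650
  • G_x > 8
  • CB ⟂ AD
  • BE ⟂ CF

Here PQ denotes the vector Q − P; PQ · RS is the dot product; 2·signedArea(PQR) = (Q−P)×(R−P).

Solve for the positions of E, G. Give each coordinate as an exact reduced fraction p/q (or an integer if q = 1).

E = (-5156/2561, -25249/5122)
G = (41/5, -21/5)

1. E_x = -5156/2561  [C, F, E are collinear ∩ BE ⟂ CF]
2. E_y = -25249/5122  [C, F, E are collinear ∩ BE ⟂ CF]
   → E = (-5156/2561, -25249/5122)
3. G_x = 41/5  [line 1·x + 5·y + 64/5 = 0 ∩ |GB|² = 76537/650]
4. G_y = -21/5  [line 1·x + 5·y + 64/5 = 0 ∩ |GB|² = 76537/650]
   → G = (41/5, -21/5)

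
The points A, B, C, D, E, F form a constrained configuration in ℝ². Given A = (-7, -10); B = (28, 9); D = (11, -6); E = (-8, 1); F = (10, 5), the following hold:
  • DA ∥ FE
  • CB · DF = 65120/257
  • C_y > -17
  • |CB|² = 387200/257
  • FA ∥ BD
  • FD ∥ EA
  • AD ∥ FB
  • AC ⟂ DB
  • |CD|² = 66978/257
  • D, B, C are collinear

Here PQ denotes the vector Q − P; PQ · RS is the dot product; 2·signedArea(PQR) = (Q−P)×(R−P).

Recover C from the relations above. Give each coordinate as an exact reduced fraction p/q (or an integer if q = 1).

C = (-284/257, -4287/257)

1. C_x = -284/257  [D, B, C are collinear ∩ AC ⟂ DB]
2. C_y = -4287/257  [D, B, C are collinear ∩ AC ⟂ DB]
   → C = (-284/257, -4287/257)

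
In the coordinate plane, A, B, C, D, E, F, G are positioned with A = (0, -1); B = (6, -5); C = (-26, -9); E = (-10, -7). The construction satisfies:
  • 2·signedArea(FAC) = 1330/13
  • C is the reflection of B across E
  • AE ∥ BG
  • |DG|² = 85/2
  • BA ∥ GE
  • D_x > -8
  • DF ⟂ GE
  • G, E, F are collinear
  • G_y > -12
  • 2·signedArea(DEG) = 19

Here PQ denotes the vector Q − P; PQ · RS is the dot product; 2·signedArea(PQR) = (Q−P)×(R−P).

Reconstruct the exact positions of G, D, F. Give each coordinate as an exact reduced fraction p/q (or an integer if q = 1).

D = (-15/2, -11/2)
F = (-233/26, -100/13)
G = (-4, -11)

1. G_x = -4  [BA ∥ GE ∩ AE ∥ BG]
2. G_y = -11  [BA ∥ GE ∩ AE ∥ BG]
   → G = (-4, -11)
3. F_x = -233/26  [G, E, F are collinear ∩ 2·signedArea(FAC) = 1330/13]
4. F_y = -100/13  [G, E, F are collinear ∩ 2·signedArea(FAC) = 1330/13]
   → F = (-233/26, -100/13)
5. D_x = -15/2  [2·signedArea(DEG) = 19 ∩ DF ⟂ GE]
6. D_y = -11/2  [2·signedArea(DEG) = 19 ∩ DF ⟂ GE]
   → D = (-15/2, -11/2)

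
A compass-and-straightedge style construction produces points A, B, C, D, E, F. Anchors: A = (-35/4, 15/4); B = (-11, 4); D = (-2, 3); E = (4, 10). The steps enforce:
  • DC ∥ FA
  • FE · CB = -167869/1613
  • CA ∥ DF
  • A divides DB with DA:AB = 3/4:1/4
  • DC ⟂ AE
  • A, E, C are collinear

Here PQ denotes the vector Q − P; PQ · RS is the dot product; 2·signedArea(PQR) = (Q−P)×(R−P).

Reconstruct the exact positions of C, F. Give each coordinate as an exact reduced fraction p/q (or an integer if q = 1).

C = (-11627/3226, 20235/3226)
F = (-46105/6452, 3081/6452)

1. C_x = -11627/3226  [A, E, C are collinear ∩ DC ⟂ AE]
2. C_y = 20235/3226  [A, E, C are collinear ∩ DC ⟂ AE]
   → C = (-11627/3226, 20235/3226)
3. F_x = -46105/6452  [DC ∥ FA ∩ CA ∥ DF]
4. F_y = 3081/6452  [DC ∥ FA ∩ CA ∥ DF]
   → F = (-46105/6452, 3081/6452)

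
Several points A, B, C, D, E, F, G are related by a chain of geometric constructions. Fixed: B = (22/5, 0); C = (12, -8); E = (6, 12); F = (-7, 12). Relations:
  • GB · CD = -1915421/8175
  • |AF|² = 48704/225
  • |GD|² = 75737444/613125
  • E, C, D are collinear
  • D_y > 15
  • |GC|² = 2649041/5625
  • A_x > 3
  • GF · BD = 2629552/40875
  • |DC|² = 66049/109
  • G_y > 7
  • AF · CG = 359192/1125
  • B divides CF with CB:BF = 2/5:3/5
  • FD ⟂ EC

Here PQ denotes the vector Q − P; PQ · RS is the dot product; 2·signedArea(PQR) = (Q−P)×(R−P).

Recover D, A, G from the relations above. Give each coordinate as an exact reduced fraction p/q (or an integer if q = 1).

A = (47/15, 4/3)
D = (537/109, 1698/109)
G = (-221/75, 116/15)

1. D_x = 537/109  [E, C, D are collinear ∩ FD ⟂ EC]
2. D_y = 1698/109  [E, C, D are collinear ∩ FD ⟂ EC]
   → D = (537/109, 1698/109)
3. G_x = -221/75  [GF · BD = 2629552/40875 ∩ GB · CD = -1915421/8175]
4. G_y = 116/15  [GF · BD = 2629552/40875 ∩ GB · CD = -1915421/8175]
   → G = (-221/75, 116/15)
5. A_x = 47/15  [line 1121/75·x + -236/15·y + -29087/1125 = 0 ∩ |AF|² = 48704/225]
6. A_y = 4/3  [line 1121/75·x + -236/15·y + -29087/1125 = 0 ∩ |AF|² = 48704/225]
   → A = (47/15, 4/3)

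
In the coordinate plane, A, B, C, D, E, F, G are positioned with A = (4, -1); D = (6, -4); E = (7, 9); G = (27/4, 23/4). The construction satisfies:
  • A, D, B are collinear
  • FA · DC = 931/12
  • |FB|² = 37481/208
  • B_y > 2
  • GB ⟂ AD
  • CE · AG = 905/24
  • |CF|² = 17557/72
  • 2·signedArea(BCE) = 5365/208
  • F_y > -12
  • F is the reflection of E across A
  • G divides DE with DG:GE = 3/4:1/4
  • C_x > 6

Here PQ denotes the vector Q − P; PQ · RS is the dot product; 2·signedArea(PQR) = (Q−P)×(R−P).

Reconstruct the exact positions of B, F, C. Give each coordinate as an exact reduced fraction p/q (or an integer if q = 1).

1. B_x = 45/26  [A, D, B are collinear ∩ GB ⟂ AD]
2. B_y = 125/52  [A, D, B are collinear ∩ GB ⟂ AD]
   → B = (45/26, 125/52)
3. F_x = 1  [F is the reflection of E across A]
4. F_y = -11  [F is the reflection of E across A]
   → F = (1, -11)
5. C_x = 79/12  [CE · AG = 905/24 ∩ 2·signedArea(BCE) = 5365/208]
6. C_y = 43/12  [CE · AG = 905/24 ∩ 2·signedArea(BCE) = 5365/208]
   → C = (79/12, 43/12)

B = (45/26, 125/52)
C = (79/12, 43/12)
F = (1, -11)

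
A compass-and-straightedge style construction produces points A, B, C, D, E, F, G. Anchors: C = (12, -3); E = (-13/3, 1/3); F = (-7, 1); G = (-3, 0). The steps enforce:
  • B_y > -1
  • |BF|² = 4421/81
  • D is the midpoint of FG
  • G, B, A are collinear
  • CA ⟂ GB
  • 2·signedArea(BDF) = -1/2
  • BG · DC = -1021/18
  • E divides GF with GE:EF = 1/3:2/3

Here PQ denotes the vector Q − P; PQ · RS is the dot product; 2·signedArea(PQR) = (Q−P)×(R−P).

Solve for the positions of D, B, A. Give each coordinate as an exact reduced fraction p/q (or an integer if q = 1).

A = (5226/433, -1125/433)
B = (2/9, -5/9)
D = (-5, 1/2)

1. D_x = -5  [D is the midpoint of FG]
2. D_y = 1/2  [D is the midpoint of FG]
   → D = (-5, 1/2)
3. B_x = 2/9  [2·signedArea(BDF) = -1/2 ∩ BG · DC = -1021/18]
4. B_y = -5/9  [2·signedArea(BDF) = -1/2 ∩ BG · DC = -1021/18]
   → B = (2/9, -5/9)
5. A_x = 5226/433  [G, B, A are collinear ∩ CA ⟂ GB]
6. A_y = -1125/433  [G, B, A are collinear ∩ CA ⟂ GB]
   → A = (5226/433, -1125/433)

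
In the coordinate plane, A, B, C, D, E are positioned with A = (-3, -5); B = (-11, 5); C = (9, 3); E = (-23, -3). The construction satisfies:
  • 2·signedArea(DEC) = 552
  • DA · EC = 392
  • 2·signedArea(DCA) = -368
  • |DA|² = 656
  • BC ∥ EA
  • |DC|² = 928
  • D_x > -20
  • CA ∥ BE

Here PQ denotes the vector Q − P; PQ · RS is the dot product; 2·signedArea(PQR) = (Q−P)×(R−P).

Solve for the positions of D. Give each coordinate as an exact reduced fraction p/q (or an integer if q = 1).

D = (-19, 15)

1. D_x = -19  [2·signedArea(DEC) = 552 ∩ 2·signedArea(DCA) = -368]
2. D_y = 15  [2·signedArea(DEC) = 552 ∩ 2·signedArea(DCA) = -368]
   → D = (-19, 15)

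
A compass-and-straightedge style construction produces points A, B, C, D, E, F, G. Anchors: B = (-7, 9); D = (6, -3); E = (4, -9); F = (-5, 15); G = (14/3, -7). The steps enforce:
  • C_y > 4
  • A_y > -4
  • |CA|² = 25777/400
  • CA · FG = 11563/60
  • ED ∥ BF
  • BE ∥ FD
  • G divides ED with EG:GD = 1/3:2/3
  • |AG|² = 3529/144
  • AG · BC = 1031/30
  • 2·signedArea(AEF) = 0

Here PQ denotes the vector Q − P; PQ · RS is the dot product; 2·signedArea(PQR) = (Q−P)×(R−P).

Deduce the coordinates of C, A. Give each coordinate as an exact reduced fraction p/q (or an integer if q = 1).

A = (7/4, -3)
C = (-9/5, 21/5)

1. A_x = 7/4  [line -24·x + -9·y + 15 = 0 ∩ |AG|² = 3529/144]
2. A_y = -3  [line -24·x + -9·y + 15 = 0 ∩ |AG|² = 3529/144]
   → A = (7/4, -3)
3. C_x = -9/5  [CA · FG = 11563/60 ∩ AG · BC = 1031/30]
4. C_y = 21/5  [CA · FG = 11563/60 ∩ AG · BC = 1031/30]
   → C = (-9/5, 21/5)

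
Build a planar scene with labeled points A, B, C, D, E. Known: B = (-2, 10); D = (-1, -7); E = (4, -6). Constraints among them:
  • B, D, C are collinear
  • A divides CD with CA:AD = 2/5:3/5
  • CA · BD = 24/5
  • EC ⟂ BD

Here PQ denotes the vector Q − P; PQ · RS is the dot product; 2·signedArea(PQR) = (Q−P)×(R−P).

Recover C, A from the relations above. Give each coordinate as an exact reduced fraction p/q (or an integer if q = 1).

A = (-743/725, -4769/725)
C = (-151/145, -913/145)

1. C_x = -151/145  [B, D, C are collinear ∩ EC ⟂ BD]
2. C_y = -913/145  [B, D, C are collinear ∩ EC ⟂ BD]
   → C = (-151/145, -913/145)
3. A_x = -743/725  [A divides CD with CA:AD = 2/5:3/5]
4. A_y = -4769/725  [A divides CD with CA:AD = 2/5:3/5]
   → A = (-743/725, -4769/725)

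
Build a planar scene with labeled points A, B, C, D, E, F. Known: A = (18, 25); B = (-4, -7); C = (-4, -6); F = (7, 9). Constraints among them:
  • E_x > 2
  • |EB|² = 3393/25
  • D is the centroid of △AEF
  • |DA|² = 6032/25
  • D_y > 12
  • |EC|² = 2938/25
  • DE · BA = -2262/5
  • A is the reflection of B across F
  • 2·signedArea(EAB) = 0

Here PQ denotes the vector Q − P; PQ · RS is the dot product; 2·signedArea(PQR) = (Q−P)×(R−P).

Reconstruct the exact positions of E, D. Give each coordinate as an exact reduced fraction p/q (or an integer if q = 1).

1. E_x = 13/5  [line 32·x + -22·y + -26 = 0 ∩ |EC|² = 2938/25]
2. E_y = 13/5  [line 32·x + -22·y + -26 = 0 ∩ |EC|² = 2938/25]
   → E = (13/5, 13/5)
3. D_x = 46/5  [D is the centroid of △AEF]
4. D_y = 61/5  [D is the centroid of △AEF]
   → D = (46/5, 61/5)

D = (46/5, 61/5)
E = (13/5, 13/5)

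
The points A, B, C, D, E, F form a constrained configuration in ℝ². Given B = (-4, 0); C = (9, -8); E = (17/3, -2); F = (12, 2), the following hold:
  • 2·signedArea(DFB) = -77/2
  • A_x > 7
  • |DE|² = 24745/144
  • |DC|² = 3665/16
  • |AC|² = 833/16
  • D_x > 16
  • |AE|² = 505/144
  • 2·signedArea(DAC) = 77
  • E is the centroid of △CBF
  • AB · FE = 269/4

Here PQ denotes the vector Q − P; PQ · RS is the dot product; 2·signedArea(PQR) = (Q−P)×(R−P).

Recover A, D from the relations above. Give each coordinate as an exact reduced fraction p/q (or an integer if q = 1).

A = (29/4, -1)
D = (67/4, 5)

1. A_x = 29/4  [line 19/3·x + 4·y + -503/12 = 0 ∩ |AE|² = 505/144]
2. A_y = -1  [line 19/3·x + 4·y + -503/12 = 0 ∩ |AE|² = 505/144]
   → A = (29/4, -1)
3. D_x = 67/4  [2·signedArea(DFB) = -77/2 ∩ 2·signedArea(DAC) = 77]
4. D_y = 5  [2·signedArea(DFB) = -77/2 ∩ 2·signedArea(DAC) = 77]
   → D = (67/4, 5)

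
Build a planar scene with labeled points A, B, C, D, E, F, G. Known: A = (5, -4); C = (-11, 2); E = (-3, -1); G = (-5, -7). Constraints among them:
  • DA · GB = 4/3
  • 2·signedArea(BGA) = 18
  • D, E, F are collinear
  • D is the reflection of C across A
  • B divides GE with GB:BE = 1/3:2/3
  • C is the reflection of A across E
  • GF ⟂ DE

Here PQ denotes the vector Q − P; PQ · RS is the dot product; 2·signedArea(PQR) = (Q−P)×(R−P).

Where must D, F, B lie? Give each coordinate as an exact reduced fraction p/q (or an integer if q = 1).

B = (-13/3, -5)
D = (21, -10)
F = (-203/73, -79/73)

1. D_x = 21  [D is the reflection of C across A]
2. D_y = -10  [D is the reflection of C across A]
   → D = (21, -10)
3. F_x = -203/73  [D, E, F are collinear ∩ GF ⟂ DE]
4. F_y = -79/73  [D, E, F are collinear ∩ GF ⟂ DE]
   → F = (-203/73, -79/73)
5. B_x = -13/3  [B divides GE with GB:BE = 1/3:2/3]
6. B_y = -5  [B divides GE with GB:BE = 1/3:2/3]
   → B = (-13/3, -5)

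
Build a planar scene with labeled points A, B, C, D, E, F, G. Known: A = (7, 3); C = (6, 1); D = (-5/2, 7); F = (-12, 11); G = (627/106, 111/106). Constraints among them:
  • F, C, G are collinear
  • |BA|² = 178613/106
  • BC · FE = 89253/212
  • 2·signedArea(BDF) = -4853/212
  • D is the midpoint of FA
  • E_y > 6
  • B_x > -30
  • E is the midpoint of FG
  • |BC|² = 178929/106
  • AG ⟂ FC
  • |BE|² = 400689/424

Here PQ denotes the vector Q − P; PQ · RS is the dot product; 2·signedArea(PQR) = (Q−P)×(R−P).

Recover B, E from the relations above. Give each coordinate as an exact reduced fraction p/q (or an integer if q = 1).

B = (-3171/106, 2221/106)
E = (-645/212, 1277/212)

1. E_x = -645/212  [E is the midpoint of FG]
2. E_y = 1277/212  [E is the midpoint of FG]
   → E = (-645/212, 1277/212)
3. B_x = -3171/106  [BC · FE = 89253/212 ∩ 2·signedArea(BDF) = -4853/212]
4. B_y = 2221/106  [BC · FE = 89253/212 ∩ 2·signedArea(BDF) = -4853/212]
   → B = (-3171/106, 2221/106)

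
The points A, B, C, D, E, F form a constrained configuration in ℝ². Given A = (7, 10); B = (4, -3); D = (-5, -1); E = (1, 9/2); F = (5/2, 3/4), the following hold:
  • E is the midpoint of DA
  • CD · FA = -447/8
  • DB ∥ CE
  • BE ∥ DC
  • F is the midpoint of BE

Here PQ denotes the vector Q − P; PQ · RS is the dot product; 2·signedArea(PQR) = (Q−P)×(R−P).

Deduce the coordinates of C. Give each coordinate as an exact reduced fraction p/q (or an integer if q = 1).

C = (-8, 13/2)

1. C_x = -8  [DB ∥ CE ∩ BE ∥ DC]
2. C_y = 13/2  [DB ∥ CE ∩ BE ∥ DC]
   → C = (-8, 13/2)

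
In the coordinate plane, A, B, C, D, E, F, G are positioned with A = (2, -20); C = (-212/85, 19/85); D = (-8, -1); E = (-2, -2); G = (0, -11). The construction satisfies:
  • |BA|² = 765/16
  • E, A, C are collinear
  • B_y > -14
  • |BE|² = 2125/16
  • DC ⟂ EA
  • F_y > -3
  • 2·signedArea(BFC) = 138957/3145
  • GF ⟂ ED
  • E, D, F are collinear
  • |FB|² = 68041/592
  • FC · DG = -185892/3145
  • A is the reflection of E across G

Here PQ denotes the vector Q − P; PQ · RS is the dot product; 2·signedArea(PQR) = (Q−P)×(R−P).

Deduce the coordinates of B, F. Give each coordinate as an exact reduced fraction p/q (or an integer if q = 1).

1. F_x = 52/37  [E, D, F are collinear ∩ GF ⟂ ED]
2. F_y = -95/37  [E, D, F are collinear ∩ GF ⟂ ED]
   → F = (52/37, -95/37)
3. B_x = 1/2  [line -8778/3145·x + -12264/3145·y + -158109/3145 = 0 ∩ |BA|² = 765/16]
4. B_y = -53/4  [line -8778/3145·x + -12264/3145·y + -158109/3145 = 0 ∩ |BA|² = 765/16]
   → B = (1/2, -53/4)

B = (1/2, -53/4)
F = (52/37, -95/37)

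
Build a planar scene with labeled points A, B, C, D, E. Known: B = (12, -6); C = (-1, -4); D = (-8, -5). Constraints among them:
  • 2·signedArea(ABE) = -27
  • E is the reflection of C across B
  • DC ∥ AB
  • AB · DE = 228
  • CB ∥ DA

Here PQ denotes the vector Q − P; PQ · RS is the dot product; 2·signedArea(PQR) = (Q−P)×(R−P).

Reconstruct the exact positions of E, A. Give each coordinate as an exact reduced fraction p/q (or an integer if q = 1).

1. E_x = 25  [E is the reflection of C across B]
2. E_y = -8  [E is the reflection of C across B]
   → E = (25, -8)
3. A_x = 5  [DC ∥ AB ∩ CB ∥ DA]
4. A_y = -7  [DC ∥ AB ∩ CB ∥ DA]
   → A = (5, -7)

A = (5, -7)
E = (25, -8)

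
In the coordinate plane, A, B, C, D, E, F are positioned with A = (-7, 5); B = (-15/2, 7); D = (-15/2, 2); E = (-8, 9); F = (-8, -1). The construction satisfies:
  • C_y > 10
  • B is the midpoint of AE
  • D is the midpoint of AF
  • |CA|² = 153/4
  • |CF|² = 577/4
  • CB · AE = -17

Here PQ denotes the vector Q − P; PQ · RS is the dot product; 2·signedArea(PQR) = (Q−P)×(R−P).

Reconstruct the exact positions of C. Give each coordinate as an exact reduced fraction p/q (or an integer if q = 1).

C = (-17/2, 11)

1. C_x = -17/2  [line 1·x + -4·y + 105/2 = 0 ∩ |CA|² = 153/4]
2. C_y = 11  [line 1·x + -4·y + 105/2 = 0 ∩ |CA|² = 153/4]
   → C = (-17/2, 11)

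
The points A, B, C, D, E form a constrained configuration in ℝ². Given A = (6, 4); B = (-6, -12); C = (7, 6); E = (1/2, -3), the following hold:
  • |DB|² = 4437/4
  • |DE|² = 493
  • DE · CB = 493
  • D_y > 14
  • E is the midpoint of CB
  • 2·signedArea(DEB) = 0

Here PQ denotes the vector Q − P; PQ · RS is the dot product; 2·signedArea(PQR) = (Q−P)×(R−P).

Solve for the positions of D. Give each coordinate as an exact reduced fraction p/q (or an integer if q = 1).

D = (27/2, 15)

1. D_x = 27/2  [2·signedArea(DEB) = 0 ∩ DE · CB = 493]
2. D_y = 15  [2·signedArea(DEB) = 0 ∩ DE · CB = 493]
   → D = (27/2, 15)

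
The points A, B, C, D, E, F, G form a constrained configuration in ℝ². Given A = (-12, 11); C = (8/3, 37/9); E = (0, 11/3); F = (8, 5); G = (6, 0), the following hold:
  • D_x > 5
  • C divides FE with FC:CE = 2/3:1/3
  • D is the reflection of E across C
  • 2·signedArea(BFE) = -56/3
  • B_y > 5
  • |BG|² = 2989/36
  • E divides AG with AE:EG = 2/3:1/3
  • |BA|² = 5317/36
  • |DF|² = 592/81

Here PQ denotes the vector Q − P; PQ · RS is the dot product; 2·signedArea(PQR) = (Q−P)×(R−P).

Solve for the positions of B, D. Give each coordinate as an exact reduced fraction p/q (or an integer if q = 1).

B = (-1, 35/6)
D = (16/3, 41/9)

1. B_x = -1  [line 4/3·x + -8·y + 48 = 0 ∩ |BA|² = 5317/36]
2. B_y = 35/6  [line 4/3·x + -8·y + 48 = 0 ∩ |BA|² = 5317/36]
   → B = (-1, 35/6)
3. D_x = 16/3  [D is the reflection of E across C]
4. D_y = 41/9  [D is the reflection of E across C]
   → D = (16/3, 41/9)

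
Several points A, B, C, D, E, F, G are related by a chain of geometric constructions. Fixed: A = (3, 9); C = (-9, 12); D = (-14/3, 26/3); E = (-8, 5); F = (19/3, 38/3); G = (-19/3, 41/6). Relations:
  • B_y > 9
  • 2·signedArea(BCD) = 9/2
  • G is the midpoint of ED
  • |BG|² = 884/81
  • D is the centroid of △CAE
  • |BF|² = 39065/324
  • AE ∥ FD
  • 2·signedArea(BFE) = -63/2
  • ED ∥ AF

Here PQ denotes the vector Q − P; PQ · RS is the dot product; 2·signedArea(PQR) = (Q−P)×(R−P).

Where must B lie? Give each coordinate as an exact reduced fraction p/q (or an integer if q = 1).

B = (-37/9, 167/18)

1. B_x = -37/9  [2·signedArea(BFE) = -63/2 ∩ 2·signedArea(BCD) = 9/2]
2. B_y = 167/18  [2·signedArea(BFE) = -63/2 ∩ 2·signedArea(BCD) = 9/2]
   → B = (-37/9, 167/18)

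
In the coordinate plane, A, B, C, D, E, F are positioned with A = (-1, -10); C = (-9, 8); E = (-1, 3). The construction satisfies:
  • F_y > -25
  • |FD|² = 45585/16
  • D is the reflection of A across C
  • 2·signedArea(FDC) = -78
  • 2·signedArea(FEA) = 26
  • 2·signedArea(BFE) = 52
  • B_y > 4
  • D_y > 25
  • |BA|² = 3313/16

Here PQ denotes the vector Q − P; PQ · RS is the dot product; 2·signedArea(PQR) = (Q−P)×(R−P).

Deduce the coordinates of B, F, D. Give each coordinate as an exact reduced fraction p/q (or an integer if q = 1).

B = (-3, 17/4)
D = (-17, 26)
F = (1, -97/4)

1. F_x = 1  [2·signedArea(FEA) = 26]
2. D_x = -17  [D is the reflection of A across C]
3. D_y = 26  [D is the reflection of A across C]
   → D = (-17, 26)
4. F_x = 1  [2·signedArea(FEA) = 26 ∩ 2·signedArea(FDC) = -78]
5. F_y = -97/4  [2·signedArea(FEA) = 26 ∩ 2·signedArea(FDC) = -78]
   → F = (1, -97/4)
6. B_x = -3  [line -109/4·x + -2·y + -293/4 = 0 ∩ |BA|² = 3313/16]
7. B_y = 17/4  [line -109/4·x + -2·y + -293/4 = 0 ∩ |BA|² = 3313/16]
   → B = (-3, 17/4)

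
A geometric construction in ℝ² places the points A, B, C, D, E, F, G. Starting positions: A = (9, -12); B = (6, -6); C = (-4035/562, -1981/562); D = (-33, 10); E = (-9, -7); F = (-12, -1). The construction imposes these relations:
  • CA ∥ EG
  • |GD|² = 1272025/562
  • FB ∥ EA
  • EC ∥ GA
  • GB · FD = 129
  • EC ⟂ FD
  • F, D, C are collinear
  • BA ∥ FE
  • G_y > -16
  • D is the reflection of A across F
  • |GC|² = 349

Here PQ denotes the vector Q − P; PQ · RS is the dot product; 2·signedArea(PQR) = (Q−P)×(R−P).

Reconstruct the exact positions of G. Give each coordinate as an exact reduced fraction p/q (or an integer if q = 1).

G = (4035/562, -8697/562)

1. G_x = 4035/562  [EC ∥ GA ∩ CA ∥ EG]
2. G_y = -8697/562  [EC ∥ GA ∩ CA ∥ EG]
   → G = (4035/562, -8697/562)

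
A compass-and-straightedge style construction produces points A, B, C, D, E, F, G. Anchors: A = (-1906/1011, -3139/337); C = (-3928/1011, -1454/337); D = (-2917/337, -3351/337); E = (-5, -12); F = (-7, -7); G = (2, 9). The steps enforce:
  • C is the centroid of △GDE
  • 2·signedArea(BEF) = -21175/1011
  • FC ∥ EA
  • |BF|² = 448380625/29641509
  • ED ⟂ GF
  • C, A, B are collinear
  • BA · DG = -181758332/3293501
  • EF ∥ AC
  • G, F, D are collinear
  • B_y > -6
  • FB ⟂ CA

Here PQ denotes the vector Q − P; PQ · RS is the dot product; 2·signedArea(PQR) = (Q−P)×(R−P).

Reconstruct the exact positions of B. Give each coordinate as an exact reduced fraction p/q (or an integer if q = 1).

1. B_x = -99358/29319  [C, A, B are collinear ∩ FB ⟂ CA]
2. B_y = -162883/29319  [C, A, B are collinear ∩ FB ⟂ CA]
   → B = (-99358/29319, -162883/29319)

B = (-99358/29319, -162883/29319)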